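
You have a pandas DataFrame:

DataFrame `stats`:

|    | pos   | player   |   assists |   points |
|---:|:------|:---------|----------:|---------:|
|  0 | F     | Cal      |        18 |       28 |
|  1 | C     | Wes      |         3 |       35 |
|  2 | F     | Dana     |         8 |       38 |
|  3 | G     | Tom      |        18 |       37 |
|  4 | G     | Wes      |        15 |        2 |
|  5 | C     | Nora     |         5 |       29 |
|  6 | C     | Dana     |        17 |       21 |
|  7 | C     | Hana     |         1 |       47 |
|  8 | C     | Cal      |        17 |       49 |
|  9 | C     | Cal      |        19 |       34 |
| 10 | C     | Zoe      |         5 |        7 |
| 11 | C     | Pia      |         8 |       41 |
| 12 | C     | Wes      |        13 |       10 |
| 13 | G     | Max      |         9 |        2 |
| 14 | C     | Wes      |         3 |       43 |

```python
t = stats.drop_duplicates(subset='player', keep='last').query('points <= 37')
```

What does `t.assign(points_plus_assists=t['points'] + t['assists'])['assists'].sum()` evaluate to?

drop duplicate player (keep=last):
   pos player  assists  points
3    G    Tom       18      37
5    C   Nora        5      29
6    C   Dana       17      21
7    C   Hana        1      47
9    C    Cal       19      34
10   C    Zoe        5       7
11   C    Pia        8      41
13   G    Max        9       2
14   C    Wes        3      43
filter rows where points <= 37:
   pos player  assists  points
3    G    Tom       18      37
5    C   Nora        5      29
6    C   Dana       17      21
9    C    Cal       19      34
10   C    Zoe        5       7
13   G    Max        9       2
add column points_plus_assists = t['points'] + t['assists']:
   pos player  assists  points  points_plus_assists
3    G    Tom       18      37                   55
5    C   Nora        5      29                   34
6    C   Dana       17      21                   38
9    C    Cal       19      34                   53
10   C    Zoe        5       7                   12
13   G    Max        9       2                   11

73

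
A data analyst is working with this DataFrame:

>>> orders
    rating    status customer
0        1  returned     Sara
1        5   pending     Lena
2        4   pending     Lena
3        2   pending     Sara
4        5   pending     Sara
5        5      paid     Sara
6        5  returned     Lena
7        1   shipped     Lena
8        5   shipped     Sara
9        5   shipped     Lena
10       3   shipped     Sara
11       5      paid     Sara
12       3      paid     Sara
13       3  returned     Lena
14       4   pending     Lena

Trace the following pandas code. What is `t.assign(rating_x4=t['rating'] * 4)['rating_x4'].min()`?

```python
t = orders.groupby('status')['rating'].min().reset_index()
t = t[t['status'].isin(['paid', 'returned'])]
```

group by status, min of rating:
status
paid        3
pending     2
returned    1
shipped     1
Name: rating, dtype: int64
reset_index():
     status  rating
0      paid       3
1   pending       2
2  returned       1
3   shipped       1
filter rows where status in ['paid', 'returned']:
     status  rating
0      paid       3
2  returned       1
add column rating_x4 = t['rating'] * 4:
     status  rating  rating_x4
0      paid       3         12
2  returned       1          4

4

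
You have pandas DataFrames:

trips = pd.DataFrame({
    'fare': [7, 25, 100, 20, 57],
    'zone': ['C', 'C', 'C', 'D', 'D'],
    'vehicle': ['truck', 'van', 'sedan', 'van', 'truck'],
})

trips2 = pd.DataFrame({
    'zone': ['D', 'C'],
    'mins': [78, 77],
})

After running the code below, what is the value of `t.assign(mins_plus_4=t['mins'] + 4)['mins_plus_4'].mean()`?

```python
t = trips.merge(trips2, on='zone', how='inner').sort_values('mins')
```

merge on 'zone' (how='inner') → 5 rows:
   fare zone vehicle  mins
0     7    C   truck    77
1    25    C     van    77
2   100    C   sedan    77
3    20    D     van    78
4    57    D   truck    78
sort by mins:
   fare zone vehicle  mins
0     7    C   truck    77
1    25    C     van    77
2   100    C   sedan    77
3    20    D     van    78
4    57    D   truck    78
add column mins_plus_4 = t['mins'] + 4:
   fare zone vehicle  mins  mins_plus_4
0     7    C   truck    77           81
1    25    C     van    77           81
2   100    C   sedan    77           81
3    20    D     van    78           82
4    57    D   truck    78           82
Hence 81.4.

81.4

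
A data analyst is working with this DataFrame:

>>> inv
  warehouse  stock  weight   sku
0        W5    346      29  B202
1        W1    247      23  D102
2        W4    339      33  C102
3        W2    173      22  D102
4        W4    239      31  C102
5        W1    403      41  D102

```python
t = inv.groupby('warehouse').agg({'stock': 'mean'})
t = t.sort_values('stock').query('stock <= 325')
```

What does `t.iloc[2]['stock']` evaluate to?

325.0

group by warehouse, mean of stock:
           stock
warehouse       
W1         325.0
W2         173.0
W4         289.0
W5         346.0
sort by stock:
           stock
warehouse       
W2         173.0
W4         289.0
W1         325.0
W5         346.0
filter rows where stock <= 325:
           stock
warehouse       
W2         173.0
W4         289.0
W1         325.0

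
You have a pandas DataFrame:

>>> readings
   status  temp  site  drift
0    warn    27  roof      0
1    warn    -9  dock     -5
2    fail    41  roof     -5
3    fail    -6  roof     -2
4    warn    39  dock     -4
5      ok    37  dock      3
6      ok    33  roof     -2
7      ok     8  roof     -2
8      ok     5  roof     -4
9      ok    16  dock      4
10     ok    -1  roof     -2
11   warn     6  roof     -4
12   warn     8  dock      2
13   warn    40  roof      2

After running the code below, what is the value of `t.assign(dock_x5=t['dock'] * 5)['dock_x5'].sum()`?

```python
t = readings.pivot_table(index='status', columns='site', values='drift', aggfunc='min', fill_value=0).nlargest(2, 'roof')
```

pivot: rows=status, cols=site, min(drift):
site    dock  roof
status            
fail       0    -5
ok         3    -4
warn      -5    -4
take 2 rows with largest roof:
site    dock  roof
status            
ok         3    -4
warn      -5    -4
add column dock_x5 = t['dock'] * 5:
site    dock  roof  dock_x5
status                     
ok         3    -4       15
warn      -5    -4      -25
So sum() = -10.

-10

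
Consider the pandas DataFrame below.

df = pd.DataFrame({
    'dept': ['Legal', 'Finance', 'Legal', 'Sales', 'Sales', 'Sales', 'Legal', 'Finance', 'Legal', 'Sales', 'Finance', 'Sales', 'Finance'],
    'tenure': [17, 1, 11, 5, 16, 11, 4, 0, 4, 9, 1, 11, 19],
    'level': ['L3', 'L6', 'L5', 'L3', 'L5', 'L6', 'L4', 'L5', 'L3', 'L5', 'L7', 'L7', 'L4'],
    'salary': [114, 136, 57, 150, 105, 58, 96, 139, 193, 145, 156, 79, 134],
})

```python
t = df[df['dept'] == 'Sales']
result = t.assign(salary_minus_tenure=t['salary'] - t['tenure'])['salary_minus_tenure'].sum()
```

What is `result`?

485

filter rows where dept == 'Sales':
     dept  tenure level  salary
3   Sales       5    L3     150
4   Sales      16    L5     105
5   Sales      11    L6      58
9   Sales       9    L5     145
11  Sales      11    L7      79
add column salary_minus_tenure = t['salary'] - t['tenure']:
     dept  tenure level  salary  salary_minus_tenure
3   Sales       5    L3     150                  145
4   Sales      16    L5     105                   89
5   Sales      11    L6      58                   47
9   Sales       9    L5     145                  136
11  Sales      11    L7      79                   68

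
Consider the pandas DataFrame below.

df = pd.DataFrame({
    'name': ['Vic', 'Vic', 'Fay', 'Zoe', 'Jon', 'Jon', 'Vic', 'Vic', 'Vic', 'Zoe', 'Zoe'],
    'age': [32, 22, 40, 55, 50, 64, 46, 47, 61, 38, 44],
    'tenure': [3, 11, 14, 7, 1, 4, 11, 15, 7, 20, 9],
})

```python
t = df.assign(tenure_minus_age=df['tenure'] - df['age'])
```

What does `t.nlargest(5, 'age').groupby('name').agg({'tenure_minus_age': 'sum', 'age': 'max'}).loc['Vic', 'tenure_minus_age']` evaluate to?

add column tenure_minus_age = df['tenure'] - df['age']:
   name  age  tenure  tenure_minus_age
0   Vic   32       3               -29
1   Vic   22      11               -11
2   Fay   40      14               -26
3   Zoe   55       7               -48
4   Jon   50       1               -49
5   Jon   64       4               -60
6   Vic   46      11               -35
7   Vic   47      15               -32
8   Vic   61       7               -54
9   Zoe   38      20               -18
10  Zoe   44       9               -35
take 5 rows with largest age:
  name  age  tenure  tenure_minus_age
5  Jon   64       4               -60
8  Vic   61       7               -54
3  Zoe   55       7               -48
4  Jon   50       1               -49
7  Vic   47      15               -32
group by name: sum(tenure_minus_age), max(age):
      tenure_minus_age  age
name                       
Jon               -109   64
Vic                -86   61
Zoe                -48   55
Reading off the value at row 'Vic', column 'tenure_minus_age', we get -86.

-86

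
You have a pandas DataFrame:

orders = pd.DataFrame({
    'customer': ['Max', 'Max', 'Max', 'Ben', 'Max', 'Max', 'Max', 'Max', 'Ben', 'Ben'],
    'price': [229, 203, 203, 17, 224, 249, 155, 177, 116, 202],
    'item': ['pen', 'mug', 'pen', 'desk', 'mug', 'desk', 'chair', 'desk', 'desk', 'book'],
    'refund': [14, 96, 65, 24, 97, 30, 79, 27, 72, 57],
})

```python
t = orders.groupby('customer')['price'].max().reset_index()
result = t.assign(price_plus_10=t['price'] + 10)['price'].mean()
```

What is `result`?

225.5

group by customer, max of price:
customer
Ben    202
Max    249
Name: price, dtype: int64
reset_index():
  customer  price
0      Ben    202
1      Max    249
add column price_plus_10 = t['price'] + 10:
  customer  price  price_plus_10
0      Ben    202            212
1      Max    249            259
Finally, mean of column 'price' = 225.5.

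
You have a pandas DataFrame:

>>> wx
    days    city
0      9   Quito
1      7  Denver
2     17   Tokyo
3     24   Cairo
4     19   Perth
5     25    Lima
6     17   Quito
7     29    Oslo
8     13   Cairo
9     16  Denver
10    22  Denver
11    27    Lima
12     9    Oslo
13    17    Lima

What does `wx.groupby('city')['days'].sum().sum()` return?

group by city, sum of days:
city
Cairo     37
Denver    45
Lima      69
Oslo      38
Perth     19
Quito     26
Tokyo     17
Name: days, dtype: int64

251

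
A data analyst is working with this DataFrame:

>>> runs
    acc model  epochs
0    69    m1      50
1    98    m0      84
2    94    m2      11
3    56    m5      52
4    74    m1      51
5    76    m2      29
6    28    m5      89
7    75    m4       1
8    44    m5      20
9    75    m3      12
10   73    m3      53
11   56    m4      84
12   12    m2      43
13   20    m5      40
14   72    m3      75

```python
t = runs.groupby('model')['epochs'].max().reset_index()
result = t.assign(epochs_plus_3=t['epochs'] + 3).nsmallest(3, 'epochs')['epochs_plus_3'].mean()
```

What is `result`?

group by model, max of epochs:
model
m0    84
m1    51
m2    43
m3    75
m4    84
m5    89
Name: epochs, dtype: int64
reset_index():
  model  epochs
0    m0      84
1    m1      51
2    m2      43
3    m3      75
4    m4      84
5    m5      89
add column epochs_plus_3 = t['epochs'] + 3:
  model  epochs  epochs_plus_3
0    m0      84             87
1    m1      51             54
2    m2      43             46
3    m3      75             78
4    m4      84             87
5    m5      89             92
take 3 rows with smallest epochs:
  model  epochs  epochs_plus_3
2    m2      43             46
1    m1      51             54
3    m3      75             78
Then the mean of column 'epochs_plus_3': 59.3333333333

59.3333333333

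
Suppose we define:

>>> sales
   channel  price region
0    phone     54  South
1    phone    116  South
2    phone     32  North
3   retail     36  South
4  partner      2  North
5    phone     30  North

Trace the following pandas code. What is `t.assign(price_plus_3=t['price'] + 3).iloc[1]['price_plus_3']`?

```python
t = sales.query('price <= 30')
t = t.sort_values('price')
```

33

filter rows where price <= 30:
   channel  price region
4  partner      2  North
5    phone     30  North
sort by price:
   channel  price region
4  partner      2  North
5    phone     30  North
add column price_plus_3 = t['price'] + 3:
   channel  price region  price_plus_3
4  partner      2  North             5
5    phone     30  North            33
Reading off the value at position 1, column 'price_plus_3', we get 33.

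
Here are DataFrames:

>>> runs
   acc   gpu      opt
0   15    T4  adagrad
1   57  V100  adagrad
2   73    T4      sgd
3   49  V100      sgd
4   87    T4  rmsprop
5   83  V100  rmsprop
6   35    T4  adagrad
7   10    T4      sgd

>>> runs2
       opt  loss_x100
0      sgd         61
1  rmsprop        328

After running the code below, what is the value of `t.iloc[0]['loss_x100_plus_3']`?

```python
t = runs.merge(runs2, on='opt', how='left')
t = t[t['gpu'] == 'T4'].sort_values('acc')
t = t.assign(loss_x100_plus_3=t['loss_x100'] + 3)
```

64.0

merge on 'opt' (how='left') → 8 rows:
   acc   gpu      opt  loss_x100
0   15    T4  adagrad        NaN
1   57  V100  adagrad        NaN
2   73    T4      sgd       61.0
3   49  V100      sgd       61.0
4   87    T4  rmsprop      328.0
5   83  V100  rmsprop      328.0
6   35    T4  adagrad        NaN
7   10    T4      sgd       61.0
filter rows where gpu == 'T4':
   acc gpu      opt  loss_x100
0   15  T4  adagrad        NaN
2   73  T4      sgd       61.0
4   87  T4  rmsprop      328.0
6   35  T4  adagrad        NaN
7   10  T4      sgd       61.0
sort by acc:
   acc gpu      opt  loss_x100
7   10  T4      sgd       61.0
0   15  T4  adagrad        NaN
6   35  T4  adagrad        NaN
2   73  T4      sgd       61.0
4   87  T4  rmsprop      328.0
add column loss_x100_plus_3 = t['loss_x100'] + 3:
   acc gpu      opt  loss_x100  loss_x100_plus_3
7   10  T4      sgd       61.0              64.0
0   15  T4  adagrad        NaN               NaN
6   35  T4  adagrad        NaN               NaN
2   73  T4      sgd       61.0              64.0
4   87  T4  rmsprop      328.0             331.0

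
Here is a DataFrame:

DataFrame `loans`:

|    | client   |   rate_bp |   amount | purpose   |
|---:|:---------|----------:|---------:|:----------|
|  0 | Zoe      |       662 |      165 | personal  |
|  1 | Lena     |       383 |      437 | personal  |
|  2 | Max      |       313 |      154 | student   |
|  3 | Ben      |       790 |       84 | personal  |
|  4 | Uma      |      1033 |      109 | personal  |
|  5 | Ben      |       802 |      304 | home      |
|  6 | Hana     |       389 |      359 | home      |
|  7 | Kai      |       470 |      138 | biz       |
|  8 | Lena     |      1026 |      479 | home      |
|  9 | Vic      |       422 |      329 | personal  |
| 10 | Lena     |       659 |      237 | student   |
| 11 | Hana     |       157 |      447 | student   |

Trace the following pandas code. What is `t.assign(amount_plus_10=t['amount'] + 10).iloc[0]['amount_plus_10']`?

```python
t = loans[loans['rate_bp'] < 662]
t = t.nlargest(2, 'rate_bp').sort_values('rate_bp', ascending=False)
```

247

filter rows where rate_bp < 662:
   client  rate_bp  amount   purpose
1    Lena      383     437  personal
2     Max      313     154   student
6    Hana      389     359      home
7     Kai      470     138       biz
9     Vic      422     329  personal
10   Lena      659     237   student
11   Hana      157     447   student
take 2 rows with largest rate_bp:
   client  rate_bp  amount  purpose
10   Lena      659     237  student
7     Kai      470     138      biz
sort by rate_bp descending:
   client  rate_bp  amount  purpose
10   Lena      659     237  student
7     Kai      470     138      biz
add column amount_plus_10 = t['amount'] + 10:
   client  rate_bp  amount  purpose  amount_plus_10
10   Lena      659     237  student             247
7     Kai      470     138      biz             148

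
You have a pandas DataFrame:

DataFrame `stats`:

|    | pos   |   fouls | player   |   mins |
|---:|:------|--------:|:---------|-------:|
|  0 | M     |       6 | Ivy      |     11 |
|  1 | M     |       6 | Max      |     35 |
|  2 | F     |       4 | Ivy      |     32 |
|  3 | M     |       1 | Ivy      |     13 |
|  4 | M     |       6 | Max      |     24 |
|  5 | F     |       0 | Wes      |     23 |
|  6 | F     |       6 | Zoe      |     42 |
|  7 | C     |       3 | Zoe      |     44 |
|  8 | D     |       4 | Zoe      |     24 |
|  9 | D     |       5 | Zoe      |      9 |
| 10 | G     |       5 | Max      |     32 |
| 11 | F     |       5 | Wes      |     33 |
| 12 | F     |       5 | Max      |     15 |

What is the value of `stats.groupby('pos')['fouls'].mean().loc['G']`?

group by pos, mean of fouls:
pos
C    3.00
D    4.50
F    4.00
G    5.00
M    4.75
Name: fouls, dtype: float64
Reading off the value at index 'G', we get 5.0.

5.0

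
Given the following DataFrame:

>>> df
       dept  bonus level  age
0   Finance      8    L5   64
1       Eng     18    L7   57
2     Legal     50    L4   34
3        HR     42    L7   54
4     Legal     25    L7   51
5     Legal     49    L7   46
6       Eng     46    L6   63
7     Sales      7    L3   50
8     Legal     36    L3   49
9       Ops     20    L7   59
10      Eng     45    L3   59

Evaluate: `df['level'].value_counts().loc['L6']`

1

value_counts of level:
level
L7    5
L3    3
L5    1
L4    1
L6    1
Name: count, dtype: int64
value at index 'L6' → 1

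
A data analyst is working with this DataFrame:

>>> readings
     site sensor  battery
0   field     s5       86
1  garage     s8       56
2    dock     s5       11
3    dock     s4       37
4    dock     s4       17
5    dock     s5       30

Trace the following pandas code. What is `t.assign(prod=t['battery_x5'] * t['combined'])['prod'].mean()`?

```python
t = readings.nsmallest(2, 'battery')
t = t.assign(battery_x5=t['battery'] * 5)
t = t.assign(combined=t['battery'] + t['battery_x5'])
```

6150.0

take 2 rows with smallest battery:
   site sensor  battery
2  dock     s5       11
4  dock     s4       17
add column battery_x5 = t['battery'] * 5:
   site sensor  battery  battery_x5
2  dock     s5       11          55
4  dock     s4       17          85
add column combined = t['battery'] + t['battery_x5']:
   site sensor  battery  battery_x5  combined
2  dock     s5       11          55        66
4  dock     s4       17          85       102
add column prod = t['battery_x5'] * t['combined']:
   site sensor  battery  battery_x5  combined  prod
2  dock     s5       11          55        66  3630
4  dock     s4       17          85       102  8670
Taking the mean of column 'prod' gives 6150.0.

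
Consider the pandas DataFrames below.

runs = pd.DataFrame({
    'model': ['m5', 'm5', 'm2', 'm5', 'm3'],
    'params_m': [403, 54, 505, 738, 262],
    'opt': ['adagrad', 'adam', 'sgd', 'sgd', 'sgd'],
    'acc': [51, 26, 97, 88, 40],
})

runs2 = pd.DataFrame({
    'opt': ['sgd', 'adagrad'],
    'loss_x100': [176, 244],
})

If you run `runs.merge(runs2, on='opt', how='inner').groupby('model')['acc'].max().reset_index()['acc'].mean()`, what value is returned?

75.0

merge on 'opt' (how='inner') → 4 rows:
  model  params_m      opt  acc  loss_x100
0    m5       403  adagrad   51        244
1    m2       505      sgd   97        176
2    m5       738      sgd   88        176
3    m3       262      sgd   40        176
group by model, max of acc:
model
m2    97
m3    40
m5    88
Name: acc, dtype: int64
reset_index():
  model  acc
0    m2   97
1    m3   40
2    m5   88
Then the mean of column 'acc': 75.0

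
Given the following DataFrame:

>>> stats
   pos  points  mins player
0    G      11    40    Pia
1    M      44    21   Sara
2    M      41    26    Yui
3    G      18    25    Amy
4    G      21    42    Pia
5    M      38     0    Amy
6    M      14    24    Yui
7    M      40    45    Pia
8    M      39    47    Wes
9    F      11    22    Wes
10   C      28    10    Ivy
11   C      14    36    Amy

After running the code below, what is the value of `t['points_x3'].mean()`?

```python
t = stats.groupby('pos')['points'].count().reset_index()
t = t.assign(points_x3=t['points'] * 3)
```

9.0

group by pos, count of points:
pos
C    2
F    1
G    3
M    6
Name: points, dtype: int64
reset_index():
  pos  points
0   C       2
1   F       1
2   G       3
3   M       6
add column points_x3 = t['points'] * 3:
  pos  points  points_x3
0   C       2          6
1   F       1          3
2   G       3          9
3   M       6         18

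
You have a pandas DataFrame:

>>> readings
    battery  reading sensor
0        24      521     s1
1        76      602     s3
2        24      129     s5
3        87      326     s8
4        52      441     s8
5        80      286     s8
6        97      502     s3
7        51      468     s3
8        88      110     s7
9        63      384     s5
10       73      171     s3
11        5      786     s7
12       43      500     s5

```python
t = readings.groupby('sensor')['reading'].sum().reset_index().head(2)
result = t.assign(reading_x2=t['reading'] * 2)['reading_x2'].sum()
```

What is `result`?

group by sensor, sum of reading:
sensor
s1     521
s3    1743
s5    1013
s7     896
s8    1053
Name: reading, dtype: int64
reset_index():
  sensor  reading
0     s1      521
1     s3     1743
2     s5     1013
3     s7      896
4     s8     1053
take first 2 rows:
  sensor  reading
0     s1      521
1     s3     1743
add column reading_x2 = t['reading'] * 2:
  sensor  reading  reading_x2
0     s1      521        1042
1     s3     1743        3486

4528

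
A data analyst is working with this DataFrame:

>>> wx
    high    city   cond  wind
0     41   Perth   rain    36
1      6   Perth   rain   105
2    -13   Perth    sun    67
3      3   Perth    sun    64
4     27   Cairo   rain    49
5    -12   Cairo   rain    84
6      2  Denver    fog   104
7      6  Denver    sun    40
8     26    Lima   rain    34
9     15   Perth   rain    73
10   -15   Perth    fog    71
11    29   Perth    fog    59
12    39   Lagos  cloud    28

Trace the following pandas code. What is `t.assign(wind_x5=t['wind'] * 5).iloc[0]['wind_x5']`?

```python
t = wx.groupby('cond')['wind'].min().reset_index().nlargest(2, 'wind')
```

295

group by cond, min of wind:
cond
cloud    28
fog      59
rain     34
sun      40
Name: wind, dtype: int64
reset_index():
    cond  wind
0  cloud    28
1    fog    59
2   rain    34
3    sun    40
take 2 rows with largest wind:
  cond  wind
1  fog    59
3  sun    40
add column wind_x5 = t['wind'] * 5:
  cond  wind  wind_x5
1  fog    59      295
3  sun    40      200
Then the value at position 0, column 'wind_x5': 295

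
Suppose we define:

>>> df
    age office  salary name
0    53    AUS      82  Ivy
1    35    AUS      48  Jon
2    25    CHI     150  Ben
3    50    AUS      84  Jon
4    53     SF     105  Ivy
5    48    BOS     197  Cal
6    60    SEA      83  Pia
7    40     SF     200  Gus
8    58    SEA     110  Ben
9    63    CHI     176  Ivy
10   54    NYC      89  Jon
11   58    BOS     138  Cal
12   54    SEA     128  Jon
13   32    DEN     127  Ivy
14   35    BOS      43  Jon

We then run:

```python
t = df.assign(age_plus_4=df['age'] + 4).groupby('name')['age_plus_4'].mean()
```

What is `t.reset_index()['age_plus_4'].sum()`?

add column age_plus_4 = df['age'] + 4:
    age office  salary name  age_plus_4
0    53    AUS      82  Ivy          57
1    35    AUS      48  Jon          39
2    25    CHI     150  Ben          29
3    50    AUS      84  Jon          54
4    53     SF     105  Ivy          57
5    48    BOS     197  Cal          52
6    60    SEA      83  Pia          64
7    40     SF     200  Gus          44
8    58    SEA     110  Ben          62
9    63    CHI     176  Ivy          67
10   54    NYC      89  Jon          58
11   58    BOS     138  Cal          62
12   54    SEA     128  Jon          58
13   32    DEN     127  Ivy          36
14   35    BOS      43  Jon          39
group by name, mean of age_plus_4:
name
Ben    45.50
Cal    57.00
Gus    44.00
Ivy    54.25
Jon    49.60
Pia    64.00
Name: age_plus_4, dtype: float64
reset_index():
  name  age_plus_4
0  Ben       45.50
1  Cal       57.00
2  Gus       44.00
3  Ivy       54.25
4  Jon       49.60
5  Pia       64.00
Finally, sum of column 'age_plus_4' = 314.35.

314.35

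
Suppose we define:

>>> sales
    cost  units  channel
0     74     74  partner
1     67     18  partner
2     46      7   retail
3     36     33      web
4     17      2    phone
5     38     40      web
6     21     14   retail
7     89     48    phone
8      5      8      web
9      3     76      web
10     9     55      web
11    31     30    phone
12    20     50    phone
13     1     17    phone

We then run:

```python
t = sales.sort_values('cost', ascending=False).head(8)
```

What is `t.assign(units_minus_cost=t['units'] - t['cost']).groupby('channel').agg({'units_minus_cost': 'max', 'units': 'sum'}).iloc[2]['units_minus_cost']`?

sort by cost descending:
    cost  units  channel
7     89     48    phone
0     74     74  partner
1     67     18  partner
2     46      7   retail
5     38     40      web
3     36     33      web
11    31     30    phone
6     21     14   retail
12    20     50    phone
4     17      2    phone
10     9     55      web
8      5      8      web
9      3     76      web
13     1     17    phone
take first 8 rows:
    cost  units  channel
7     89     48    phone
0     74     74  partner
1     67     18  partner
2     46      7   retail
5     38     40      web
3     36     33      web
11    31     30    phone
6     21     14   retail
add column units_minus_cost = t['units'] - t['cost']:
    cost  units  channel  units_minus_cost
7     89     48    phone               -41
0     74     74  partner                 0
1     67     18  partner               -49
2     46      7   retail               -39
5     38     40      web                 2
3     36     33      web                -3
11    31     30    phone                -1
6     21     14   retail                -7
group by channel: max(units_minus_cost), sum(units):
         units_minus_cost  units
channel                         
partner                 0     92
phone                  -1     78
retail                 -7     21
web                     2     73

-7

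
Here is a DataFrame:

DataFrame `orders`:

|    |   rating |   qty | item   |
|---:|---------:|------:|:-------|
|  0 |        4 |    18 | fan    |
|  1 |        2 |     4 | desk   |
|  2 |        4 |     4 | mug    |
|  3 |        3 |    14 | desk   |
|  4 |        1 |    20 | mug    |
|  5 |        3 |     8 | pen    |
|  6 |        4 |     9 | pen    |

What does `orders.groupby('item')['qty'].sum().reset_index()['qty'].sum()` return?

77

group by item, sum of qty:
item
desk    18
fan     18
mug     24
pen     17
Name: qty, dtype: int64
reset_index():
   item  qty
0  desk   18
1   fan   18
2   mug   24
3   pen   17
Finally, sum of column 'qty' = 77.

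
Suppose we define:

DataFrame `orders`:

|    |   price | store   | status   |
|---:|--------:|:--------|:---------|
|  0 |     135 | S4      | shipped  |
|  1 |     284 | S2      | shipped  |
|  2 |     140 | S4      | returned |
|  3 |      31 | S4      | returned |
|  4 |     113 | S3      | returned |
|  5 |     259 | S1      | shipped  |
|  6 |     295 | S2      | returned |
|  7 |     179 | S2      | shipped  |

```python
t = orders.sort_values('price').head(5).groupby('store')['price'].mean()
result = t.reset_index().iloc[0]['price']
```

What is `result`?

179.0

sort by price:
   price store    status
3     31    S4  returned
4    113    S3  returned
0    135    S4   shipped
2    140    S4  returned
7    179    S2   shipped
5    259    S1   shipped
1    284    S2   shipped
6    295    S2  returned
take first 5 rows:
   price store    status
3     31    S4  returned
4    113    S3  returned
0    135    S4   shipped
2    140    S4  returned
7    179    S2   shipped
group by store, mean of price:
store
S2    179.0
S3    113.0
S4    102.0
Name: price, dtype: float64
reset_index():
  store  price
0    S2  179.0
1    S3  113.0
2    S4  102.0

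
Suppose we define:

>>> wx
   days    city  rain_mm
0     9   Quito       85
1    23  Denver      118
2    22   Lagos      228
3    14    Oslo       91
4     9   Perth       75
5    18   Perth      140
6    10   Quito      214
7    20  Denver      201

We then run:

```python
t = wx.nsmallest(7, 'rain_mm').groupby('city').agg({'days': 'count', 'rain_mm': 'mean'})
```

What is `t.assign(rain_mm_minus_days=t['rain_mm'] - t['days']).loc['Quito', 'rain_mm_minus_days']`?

147.5

take 7 rows with smallest rain_mm:
   days    city  rain_mm
4     9   Perth       75
0     9   Quito       85
3    14    Oslo       91
1    23  Denver      118
5    18   Perth      140
7    20  Denver      201
6    10   Quito      214
group by city: count(days), mean(rain_mm):
        days  rain_mm
city                 
Denver     2    159.5
Oslo       1     91.0
Perth      2    107.5
Quito      2    149.5
add column rain_mm_minus_days = t['rain_mm'] - t['days']:
        days  rain_mm  rain_mm_minus_days
city                                     
Denver     2    159.5               157.5
Oslo       1     91.0                90.0
Perth      2    107.5               105.5
Quito      2    149.5               147.5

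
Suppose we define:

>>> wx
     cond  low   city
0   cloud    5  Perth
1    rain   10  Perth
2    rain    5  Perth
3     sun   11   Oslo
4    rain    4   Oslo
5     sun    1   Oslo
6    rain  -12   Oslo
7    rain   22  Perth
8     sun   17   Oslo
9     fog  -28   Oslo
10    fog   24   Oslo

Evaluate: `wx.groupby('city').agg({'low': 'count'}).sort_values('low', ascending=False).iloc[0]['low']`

group by city, count of low:
       low
city      
Oslo     7
Perth    4
sort by low descending:
       low
city      
Oslo     7
Perth    4

7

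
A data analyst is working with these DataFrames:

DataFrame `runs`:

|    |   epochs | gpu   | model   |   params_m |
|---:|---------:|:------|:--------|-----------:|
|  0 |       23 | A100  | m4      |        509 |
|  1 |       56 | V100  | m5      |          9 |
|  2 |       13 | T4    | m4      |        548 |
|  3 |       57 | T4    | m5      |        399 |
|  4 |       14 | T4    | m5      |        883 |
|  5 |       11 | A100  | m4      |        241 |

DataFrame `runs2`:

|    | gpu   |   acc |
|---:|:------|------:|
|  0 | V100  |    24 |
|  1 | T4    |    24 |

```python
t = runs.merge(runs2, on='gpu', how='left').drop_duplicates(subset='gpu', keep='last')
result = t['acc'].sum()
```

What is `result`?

merge on 'gpu' (how='left') → 6 rows:
   epochs   gpu model  params_m   acc
0      23  A100    m4       509   NaN
1      56  V100    m5         9  24.0
2      13    T4    m4       548  24.0
3      57    T4    m5       399  24.0
4      14    T4    m5       883  24.0
5      11  A100    m4       241   NaN
drop duplicate gpu (keep=last):
   epochs   gpu model  params_m   acc
1      56  V100    m5         9  24.0
4      14    T4    m5       883  24.0
5      11  A100    m4       241   NaN

48.0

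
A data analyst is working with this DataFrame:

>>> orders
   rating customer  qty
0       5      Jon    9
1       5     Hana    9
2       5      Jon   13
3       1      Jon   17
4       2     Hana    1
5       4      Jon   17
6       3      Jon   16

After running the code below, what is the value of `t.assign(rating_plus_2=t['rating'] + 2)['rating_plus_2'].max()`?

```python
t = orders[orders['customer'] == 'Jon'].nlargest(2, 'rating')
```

filter rows where customer == 'Jon':
   rating customer  qty
0       5      Jon    9
2       5      Jon   13
3       1      Jon   17
5       4      Jon   17
6       3      Jon   16
take 2 rows with largest rating:
   rating customer  qty
0       5      Jon    9
2       5      Jon   13
add column rating_plus_2 = t['rating'] + 2:
   rating customer  qty  rating_plus_2
0       5      Jon    9              7
2       5      Jon   13              7
So max() = 7.

7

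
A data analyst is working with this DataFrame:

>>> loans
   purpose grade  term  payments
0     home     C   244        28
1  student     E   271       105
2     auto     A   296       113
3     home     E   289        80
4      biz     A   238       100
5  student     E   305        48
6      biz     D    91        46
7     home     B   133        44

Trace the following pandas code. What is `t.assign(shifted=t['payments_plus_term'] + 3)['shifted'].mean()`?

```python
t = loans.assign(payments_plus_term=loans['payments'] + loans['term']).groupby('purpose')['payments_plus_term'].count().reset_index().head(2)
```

add column payments_plus_term = loans['payments'] + loans['term']:
   purpose grade  term  payments  payments_plus_term
0     home     C   244        28                 272
1  student     E   271       105                 376
2     auto     A   296       113                 409
3     home     E   289        80                 369
4      biz     A   238       100                 338
5  student     E   305        48                 353
6      biz     D    91        46                 137
7     home     B   133        44                 177
group by purpose, count of payments_plus_term:
purpose
auto       1
biz        2
home       3
student    2
Name: payments_plus_term, dtype: int64
reset_index():
   purpose  payments_plus_term
0     auto                   1
1      biz                   2
2     home                   3
3  student                   2
take first 2 rows:
  purpose  payments_plus_term
0    auto                   1
1     biz                   2
add column shifted = t['payments_plus_term'] + 3:
  purpose  payments_plus_term  shifted
0    auto                   1        4
1     biz                   2        5
Hence 4.5.

4.5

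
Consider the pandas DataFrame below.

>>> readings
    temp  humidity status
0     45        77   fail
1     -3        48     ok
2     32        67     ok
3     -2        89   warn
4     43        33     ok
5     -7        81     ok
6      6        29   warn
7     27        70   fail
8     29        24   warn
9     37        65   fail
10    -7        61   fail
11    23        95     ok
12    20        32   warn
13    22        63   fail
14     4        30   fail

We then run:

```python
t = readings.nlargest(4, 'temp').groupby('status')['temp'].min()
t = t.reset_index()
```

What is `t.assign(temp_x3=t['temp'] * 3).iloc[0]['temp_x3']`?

111

take 4 rows with largest temp:
   temp  humidity status
0    45        77   fail
4    43        33     ok
9    37        65   fail
2    32        67     ok
group by status, min of temp:
status
fail    37
ok      32
Name: temp, dtype: int64
reset_index():
  status  temp
0   fail    37
1     ok    32
add column temp_x3 = t['temp'] * 3:
  status  temp  temp_x3
0   fail    37      111
1     ok    32       96
So iloc[0]['temp_x3'] = 111.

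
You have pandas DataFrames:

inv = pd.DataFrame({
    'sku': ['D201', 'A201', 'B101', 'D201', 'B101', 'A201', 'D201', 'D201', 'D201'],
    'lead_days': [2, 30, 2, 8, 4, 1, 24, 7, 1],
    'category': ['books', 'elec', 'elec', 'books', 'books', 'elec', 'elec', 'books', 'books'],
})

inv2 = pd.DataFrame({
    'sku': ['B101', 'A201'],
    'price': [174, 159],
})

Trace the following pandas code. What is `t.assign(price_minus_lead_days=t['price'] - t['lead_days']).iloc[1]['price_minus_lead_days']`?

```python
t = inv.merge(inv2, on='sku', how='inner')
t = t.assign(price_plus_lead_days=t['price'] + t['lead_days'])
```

172

merge on 'sku' (how='inner') → 4 rows:
    sku  lead_days category  price
0  A201         30     elec    159
1  B101          2     elec    174
2  B101          4    books    174
3  A201          1     elec    159
add column price_plus_lead_days = t['price'] + t['lead_days']:
    sku  lead_days category  price  price_plus_lead_days
0  A201         30     elec    159                   189
1  B101          2     elec    174                   176
2  B101          4    books    174                   178
3  A201          1     elec    159                   160
add column price_minus_lead_days = t['price'] - t['lead_days']:
    sku  lead_days category  price  price_plus_lead_days  price_minus_lead_days
0  A201         30     elec    159                   189                    129
1  B101          2     elec    174                   176                    172
2  B101          4    books    174                   178                    170
3  A201          1     elec    159                   160                    158
Reading off the value at position 1, column 'price_minus_lead_days', we get 172.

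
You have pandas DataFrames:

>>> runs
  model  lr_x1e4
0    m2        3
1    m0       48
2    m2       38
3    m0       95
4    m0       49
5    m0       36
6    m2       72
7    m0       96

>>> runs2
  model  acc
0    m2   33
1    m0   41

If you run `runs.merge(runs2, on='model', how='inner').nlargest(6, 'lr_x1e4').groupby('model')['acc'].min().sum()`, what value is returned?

74

merge on 'model' (how='inner') → 8 rows:
  model  lr_x1e4  acc
0    m2        3   33
1    m0       48   41
2    m2       38   33
3    m0       95   41
4    m0       49   41
5    m0       36   41
6    m2       72   33
7    m0       96   41
take 6 rows with largest lr_x1e4:
  model  lr_x1e4  acc
7    m0       96   41
3    m0       95   41
6    m2       72   33
4    m0       49   41
1    m0       48   41
2    m2       38   33
group by model, min of acc:
model
m0    41
m2    33
Name: acc, dtype: int64
Hence 74.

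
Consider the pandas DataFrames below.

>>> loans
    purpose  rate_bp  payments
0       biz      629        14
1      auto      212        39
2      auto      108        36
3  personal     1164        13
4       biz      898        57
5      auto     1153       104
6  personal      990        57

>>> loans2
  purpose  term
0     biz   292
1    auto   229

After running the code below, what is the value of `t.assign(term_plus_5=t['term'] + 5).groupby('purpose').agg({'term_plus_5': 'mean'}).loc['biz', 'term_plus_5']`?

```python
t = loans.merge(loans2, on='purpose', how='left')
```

merge on 'purpose' (how='left') → 7 rows:
    purpose  rate_bp  payments   term
0       biz      629        14  292.0
1      auto      212        39  229.0
2      auto      108        36  229.0
3  personal     1164        13    NaN
4       biz      898        57  292.0
5      auto     1153       104  229.0
6  personal      990        57    NaN
add column term_plus_5 = t['term'] + 5:
    purpose  rate_bp  payments   term  term_plus_5
0       biz      629        14  292.0        297.0
1      auto      212        39  229.0        234.0
2      auto      108        36  229.0        234.0
3  personal     1164        13    NaN          NaN
4       biz      898        57  292.0        297.0
5      auto     1153       104  229.0        234.0
6  personal      990        57    NaN          NaN
group by purpose, mean of term_plus_5:
          term_plus_5
purpose              
auto            234.0
biz             297.0
personal          NaN

297.0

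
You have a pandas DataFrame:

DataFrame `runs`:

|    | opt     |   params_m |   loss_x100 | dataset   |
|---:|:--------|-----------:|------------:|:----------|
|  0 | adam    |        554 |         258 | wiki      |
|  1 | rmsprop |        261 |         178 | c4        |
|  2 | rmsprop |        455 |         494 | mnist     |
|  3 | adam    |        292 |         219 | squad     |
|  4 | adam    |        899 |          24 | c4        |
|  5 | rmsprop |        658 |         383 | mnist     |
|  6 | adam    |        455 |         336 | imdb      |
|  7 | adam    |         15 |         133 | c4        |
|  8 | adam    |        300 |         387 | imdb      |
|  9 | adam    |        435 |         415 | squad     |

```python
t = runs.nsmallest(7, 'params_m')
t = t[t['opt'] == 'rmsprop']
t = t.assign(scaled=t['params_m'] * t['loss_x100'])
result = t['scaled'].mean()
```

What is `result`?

135614.0

take 7 rows with smallest params_m:
       opt  params_m  loss_x100 dataset
7     adam        15        133      c4
1  rmsprop       261        178      c4
3     adam       292        219   squad
8     adam       300        387    imdb
9     adam       435        415   squad
2  rmsprop       455        494   mnist
6     adam       455        336    imdb
filter rows where opt == 'rmsprop':
       opt  params_m  loss_x100 dataset
1  rmsprop       261        178      c4
2  rmsprop       455        494   mnist
add column scaled = t['params_m'] * t['loss_x100']:
       opt  params_m  loss_x100 dataset  scaled
1  rmsprop       261        178      c4   46458
2  rmsprop       455        494   mnist  224770
The mean of column 'scaled' is 135614.0.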